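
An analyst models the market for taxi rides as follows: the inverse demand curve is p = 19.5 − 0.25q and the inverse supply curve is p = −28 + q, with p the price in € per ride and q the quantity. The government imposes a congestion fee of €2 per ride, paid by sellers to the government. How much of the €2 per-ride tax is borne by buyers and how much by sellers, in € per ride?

Buyers bear €0.4 per ride; sellers bear €1.6 per ride.

Rewrite in direct form: qd = 78 − 4p and qs = p + 28.
Without the tax, 78 − 4p = p + 28 gives 5p = 50, so p* = €10 and q* = 38.
With the tax collected from sellers, supply shifts: qs = (p − 2) + 28.
Solving gives q = 36.4 with buyers paying €10.4 and sellers receiving €8.4 (the €2 wedge).
Burden on buyers: €0.4; on sellers: €1.6. (They sum to €2.)
The less price-elastic side of the market bears the larger share of a per-unit tax.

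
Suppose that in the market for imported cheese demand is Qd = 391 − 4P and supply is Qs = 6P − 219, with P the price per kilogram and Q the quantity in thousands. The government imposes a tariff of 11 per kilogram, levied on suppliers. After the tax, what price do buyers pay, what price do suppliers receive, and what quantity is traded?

Before the tax: set 391 − 4P = 6P − 219 → P* = 61, Q* = 147.
With the tax collected from suppliers, supply shifts: Qs = 6(P − 11) − 219.
New equilibrium: buyers pay 67.6, suppliers receive 56.6, Q = 120.6. (Wedge: Pb − Ps = 11.)

Buyers pay 67.6; suppliers receive 56.6; quantity = 120.6.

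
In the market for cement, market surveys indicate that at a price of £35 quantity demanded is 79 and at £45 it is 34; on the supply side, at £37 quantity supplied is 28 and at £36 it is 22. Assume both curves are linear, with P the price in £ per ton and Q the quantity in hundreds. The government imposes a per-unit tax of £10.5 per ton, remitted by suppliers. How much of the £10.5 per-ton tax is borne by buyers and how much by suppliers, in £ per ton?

Buyers bear £6 per ton; suppliers bear £4.5 per ton.

Demand slope: (34 − 79)/(45 − 35) = -4.5, so Qd = 236.5 − 4.5P.
Supply slope: (22 − 28)/(36 − 37) = 6, so Qs = 6P − 194.
Before the tax: set 236.5 − 4.5P = 6P − 194 → P* = £41, Q* = 52.
With the tax collected from suppliers, supply shifts: Qs = 6(P − 10.5) − 194.
New equilibrium: buyers pay £47, suppliers receive £36.5, Q = 25. (Wedge: Pb − Ps = 10.5.)
Burden on buyers: £6; on suppliers: £4.5. (They sum to £10.5.)
The less price-elastic side of the market bears the larger share of a per-unit tax.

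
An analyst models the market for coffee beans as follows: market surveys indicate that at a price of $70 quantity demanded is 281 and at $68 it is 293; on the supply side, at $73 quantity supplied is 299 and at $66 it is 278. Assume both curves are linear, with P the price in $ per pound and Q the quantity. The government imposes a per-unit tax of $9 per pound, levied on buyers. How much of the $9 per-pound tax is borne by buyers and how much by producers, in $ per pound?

Buyers bear $3 per pound; producers bear $6 per pound.

Demand slope: (293 − 281)/(68 − 70) = -6, so Qd = 701 − 6P.
Supply slope: (278 − 299)/(66 − 73) = 3, so Qs = 3P + 80.
Without the tax, 701 − 6P = 3P + 80 gives 9P = 621, so P* = $69 and Q* = 287.
With the tax collected from buyers, demand (in seller-price terms) shifts: Qd = 701 − 6(P + 9).
Solving gives Q = 269 with buyers paying $72 and producers receiving $63 (the $9 wedge).
Burden on buyers: $3; on producers: $6. (They sum to $9.)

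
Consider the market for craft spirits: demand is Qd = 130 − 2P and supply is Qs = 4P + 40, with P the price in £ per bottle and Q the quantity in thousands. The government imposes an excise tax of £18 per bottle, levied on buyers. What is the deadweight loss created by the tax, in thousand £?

Deadweight loss = £216 thousand.

Before the tax: set 130 − 2P = 4P + 40 → P* = £15, Q* = 100.
With the tax collected from buyers, demand (in seller-price terms) shifts: Qd = 130 − 2(P + 18).
Solving gives Q = 76 with buyers paying £27 and producers receiving £9 (the £18 wedge).
Quantity falls by |ΔQ| = |100 − 76| = 24.
DWL = ½ · t · |ΔQ| = ½ · 18 · 24 = £216.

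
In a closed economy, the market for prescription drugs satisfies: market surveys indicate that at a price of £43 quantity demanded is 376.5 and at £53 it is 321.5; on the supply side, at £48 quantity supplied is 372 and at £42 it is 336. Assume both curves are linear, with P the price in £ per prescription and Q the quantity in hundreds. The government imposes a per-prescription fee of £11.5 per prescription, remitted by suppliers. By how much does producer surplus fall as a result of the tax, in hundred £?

Producer surplus falls by £1889.25 hundred.

Demand slope: (321.5 − 376.5)/(53 − 43) = -5.5, so Qd = 613 − 5.5P.
Supply slope: (336 − 372)/(42 − 48) = 6, so Qs = 6P + 84.
Without the tax, 613 − 5.5P = 6P + 84 gives 11.5P = 529, so P* = £46 and Q* = 360.
With the tax collected from suppliers, supply shifts: Qs = 6(P − 11.5) + 84.
New equilibrium: buyers pay £52, suppliers receive £40.5, Q = 327. (Wedge: Pb − Ps = 11.5.)
ΔPS is the trapezoid between Q = 327 and Q = 360 of height £5.5: ½ · (360 + 327) · 5.5 = £1889.25.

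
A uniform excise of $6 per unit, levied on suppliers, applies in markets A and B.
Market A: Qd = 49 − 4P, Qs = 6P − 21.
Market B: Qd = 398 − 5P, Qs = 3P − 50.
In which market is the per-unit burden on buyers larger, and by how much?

Market A, by $1.35.

Market A: pre-tax P* = $7, Q* = 21; post-tax Q = 6.6; per-unit burden on buyers = $3.6.
Market B: pre-tax P* = $56, Q* = 118; post-tax Q = 106.75; per-unit burden on buyers = $2.25.
Difference: $3.6 vs $2.25 → market A is larger by $1.35.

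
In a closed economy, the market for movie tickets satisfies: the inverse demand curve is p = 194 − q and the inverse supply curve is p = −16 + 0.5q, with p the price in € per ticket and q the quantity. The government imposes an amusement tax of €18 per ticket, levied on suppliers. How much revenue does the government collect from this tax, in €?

Rewrite in direct form: qd = 194 − p and qs = 2p + 32.
Without the tax, 194 − p = 2p + 32 gives 3p = 162, so p* = €54 and q* = 140.
With the tax collected from suppliers, supply shifts: qs = 2(p − 18) + 32.
New equilibrium: consumers pay €66, suppliers receive €48, q = 128. (Wedge: pb − ps = 18.)
Revenue = t · Q = 18 · 128 = €2304.

Tax revenue = €2304.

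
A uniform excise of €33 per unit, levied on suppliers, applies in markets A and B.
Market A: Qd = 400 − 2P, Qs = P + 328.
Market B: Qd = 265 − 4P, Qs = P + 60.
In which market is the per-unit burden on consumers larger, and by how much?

Market A: pre-tax P* = €24, Q* = 352; post-tax Q = 330; per-unit burden on consumers = €11.
Market B: pre-tax P* = €41, Q* = 101; post-tax Q = 74.6; per-unit burden on consumers = €6.6.
Difference: €11 vs €6.6 → market A is larger by €4.4.

Market A, by €4.4.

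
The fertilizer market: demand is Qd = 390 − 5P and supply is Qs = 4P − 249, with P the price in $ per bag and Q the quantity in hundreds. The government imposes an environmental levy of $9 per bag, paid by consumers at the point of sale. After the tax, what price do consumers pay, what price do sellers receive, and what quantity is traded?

Without the tax, 390 − 5P = 4P − 249 gives 9P = 639, so P* = $71 and Q* = 35.
With the tax collected from consumers, demand (in seller-price terms) shifts: Qd = 390 − 5(P + 9).
Solving gives Q = 15 with consumers paying $75 and sellers receiving $66 (the $9 wedge).

Consumers pay $75; sellers receive $66; quantity = 15.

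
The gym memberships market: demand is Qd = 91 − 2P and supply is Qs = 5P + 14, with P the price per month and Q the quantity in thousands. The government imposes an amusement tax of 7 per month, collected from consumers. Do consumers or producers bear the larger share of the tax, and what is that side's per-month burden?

Consumers bear the larger share: 5 per month.

Before the tax: set 91 − 2P = 5P + 14 → P* = 11, Q* = 69.
With the tax collected from consumers, demand (in seller-price terms) shifts: Qd = 91 − 2(P + 7).
New equilibrium: consumers pay 16, producers receive 9, Q = 59. (Wedge: Pb − Ps = 7.)
Per-month burden: consumers 5, producers 2.
Consumers take the larger share because demand is less price-elastic here (demand slope 2 vs supply slope 5).
The less price-elastic side of the market bears the larger share of a per-unit tax.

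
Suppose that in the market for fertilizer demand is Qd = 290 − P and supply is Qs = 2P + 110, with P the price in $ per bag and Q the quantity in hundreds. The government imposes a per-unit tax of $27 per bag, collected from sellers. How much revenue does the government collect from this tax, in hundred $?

Before the tax: set 290 − P = 2P + 110 → P* = $60, Q* = 230.
With the tax collected from sellers, supply shifts: Qs = 2(P − 27) + 110.
Solving gives Q = 212 with consumers paying $78 and sellers receiving $51 (the $27 wedge).
Revenue = t · Q = 27 · 212 = $5724.

Tax revenue = $5724 hundred.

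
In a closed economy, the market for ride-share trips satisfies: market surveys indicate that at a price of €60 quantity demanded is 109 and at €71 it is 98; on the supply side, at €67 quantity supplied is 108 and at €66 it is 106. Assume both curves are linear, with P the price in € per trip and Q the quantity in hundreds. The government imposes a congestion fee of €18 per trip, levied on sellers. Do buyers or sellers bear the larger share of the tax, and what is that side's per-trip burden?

Demand slope: (98 − 109)/(71 − 60) = -1, so Qd = 169 − P.
Supply slope: (106 − 108)/(66 − 67) = 2, so Qs = 2P − 26.
Without the tax, 169 − P = 2P − 26 gives 3P = 195, so P* = €65 and Q* = 104.
With the tax collected from sellers, supply shifts: Qs = 2(P − 18) − 26.
New equilibrium: buyers pay €77, sellers receive €59, Q = 92. (Wedge: Pb − Ps = 18.)
Per-trip burden: buyers €12, sellers €6.
Buyers take the larger share because demand is less price-elastic here (demand slope 1 vs supply slope 2).
The less price-elastic side of the market bears the larger share of a per-unit tax.

Buyers bear the larger share: €12 per trip.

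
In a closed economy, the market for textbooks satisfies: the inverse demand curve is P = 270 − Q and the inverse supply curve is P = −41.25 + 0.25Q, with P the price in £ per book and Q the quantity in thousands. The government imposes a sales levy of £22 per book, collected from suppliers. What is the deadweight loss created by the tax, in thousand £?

Rewrite in direct form: Qd = 270 − P and Qs = 4P + 165.
Before the tax: set 270 − P = 4P + 165 → P* = £21, Q* = 249.
With the tax collected from suppliers, supply shifts: Qs = 4(P − 22) + 165.
New equilibrium: buyers pay £38.6, suppliers receive £16.6, Q = 231.4. (Wedge: Pb − Ps = 22.)
Quantity falls by |ΔQ| = |249 − 231.4| = 17.6.
DWL = ½ · t · |ΔQ| = ½ · 22 · 17.6 = £193.6.

Deadweight loss = £193.6 thousand.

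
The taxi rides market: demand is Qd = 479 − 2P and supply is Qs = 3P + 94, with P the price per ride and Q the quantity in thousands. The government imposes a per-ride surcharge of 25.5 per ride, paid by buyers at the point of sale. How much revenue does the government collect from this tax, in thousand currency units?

Before the tax: set 479 − 2P = 3P + 94 → P* = 77, Q* = 325.
With the tax collected from buyers, demand (in seller-price terms) shifts: Qd = 479 − 2(P + 25.5).
New equilibrium: buyers pay 92.3, suppliers receive 66.8, Q = 294.4. (Wedge: Pb − Ps = 25.5.)
Revenue = t · Q = 25.5 · 294.4 = 7507.2.

Tax revenue = 7507.2 thousand.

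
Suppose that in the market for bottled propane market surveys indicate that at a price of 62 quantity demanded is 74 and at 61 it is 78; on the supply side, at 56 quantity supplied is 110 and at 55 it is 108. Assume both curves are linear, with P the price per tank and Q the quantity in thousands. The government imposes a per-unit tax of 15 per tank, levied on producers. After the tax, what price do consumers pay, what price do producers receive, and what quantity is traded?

Demand slope: (78 − 74)/(61 − 62) = -4, so Qd = 322 − 4P.
Supply slope: (108 − 110)/(55 − 56) = 2, so Qs = 2P − 2.
Without the tax, 322 − 4P = 2P − 2 gives 6P = 324, so P* = 54 and Q* = 106.
With the tax collected from producers, supply shifts: Qs = 2(P − 15) − 2.
New equilibrium: consumers pay 59, producers receive 44, Q = 86. (Wedge: Pb − Ps = 15.)

Consumers pay 59; producers receive 44; quantity = 86.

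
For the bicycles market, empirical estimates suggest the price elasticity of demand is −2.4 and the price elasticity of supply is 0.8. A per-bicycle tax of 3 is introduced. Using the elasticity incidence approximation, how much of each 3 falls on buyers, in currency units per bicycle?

Buyers bear ≈ 0.75 per bicycle.

Incidence ratio: buyers' share ≈ εs / (εs + |εd|) = 0.8 / (0.8 + 2.4) = 0.25.
So buyers bear ≈ 0.25 × 3 = 0.75; producers bear 2.25.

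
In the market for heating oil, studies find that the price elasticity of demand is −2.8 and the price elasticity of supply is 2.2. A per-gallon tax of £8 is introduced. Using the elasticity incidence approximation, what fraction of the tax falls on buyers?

Buyers' share ≈ 0.44.

Incidence ratio: buyers' share ≈ εs / (εs + |εd|) = 2.2 / (2.2 + 2.8) = 0.44.
Supply is the less elastic side, so buyers bear the smaller share.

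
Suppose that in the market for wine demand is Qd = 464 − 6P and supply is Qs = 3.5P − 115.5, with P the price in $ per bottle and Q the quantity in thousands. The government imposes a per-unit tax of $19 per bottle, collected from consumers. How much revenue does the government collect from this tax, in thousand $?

Tax revenue = $1064 thousand.

Before the tax: set 464 − 6P = 3.5P − 115.5 → P* = $61, Q* = 98.
With the tax collected from consumers, demand (in seller-price terms) shifts: Qd = 464 − 6(P + 19).
Solving gives Q = 56 with consumers paying $68 and suppliers receiving $49 (the $19 wedge).
Revenue = t · Q = 19 · 56 = $1064.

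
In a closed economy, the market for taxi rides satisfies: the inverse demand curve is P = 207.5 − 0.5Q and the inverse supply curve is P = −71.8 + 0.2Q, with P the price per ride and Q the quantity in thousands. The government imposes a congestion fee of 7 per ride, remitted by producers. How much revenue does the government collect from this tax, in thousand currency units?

Inverting to Q(P) form: Qd = 415 − 2P; Qs = 5P + 359.
Without the tax, 415 − 2P = 5P + 359 gives 7P = 56, so P* = 8 and Q* = 399.
With the tax collected from producers, supply shifts: Qs = 5(P − 7) + 359.
New equilibrium: consumers pay 13, producers receive 6, Q = 389. (Wedge: Pb − Ps = 7.)
Revenue = t · Q = 7 · 389 = 2723.

Tax revenue = 2723 thousand.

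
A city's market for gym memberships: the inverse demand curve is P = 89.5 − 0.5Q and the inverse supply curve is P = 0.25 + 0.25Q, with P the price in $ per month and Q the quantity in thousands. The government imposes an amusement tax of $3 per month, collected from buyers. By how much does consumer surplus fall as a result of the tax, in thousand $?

Consumer surplus falls by $234 thousand.

Inverting to Q(P) form: Qd = 179 − 2P; Qs = 4P − 1.
Without the tax, 179 − 2P = 4P − 1 gives 6P = 180, so P* = $30 and Q* = 119.
With the tax collected from buyers, demand (in seller-price terms) shifts: Qd = 179 − 2(P + 3).
New equilibrium: buyers pay $32, producers receive $29, Q = 115. (Wedge: Pb − Ps = 3.)
ΔCS is the trapezoid between Q = 115 and Q = 119 of height $2: ½ · (119 + 115) · 2 = $234.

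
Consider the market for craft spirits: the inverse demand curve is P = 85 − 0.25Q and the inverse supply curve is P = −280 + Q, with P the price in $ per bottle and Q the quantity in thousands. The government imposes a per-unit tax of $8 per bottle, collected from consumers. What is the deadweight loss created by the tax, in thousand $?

Deadweight loss = $25.6 thousand.

Inverting to Q(P) form: Qd = 340 − 4P; Qs = P + 280.
Without the tax, 340 − 4P = P + 280 gives 5P = 60, so P* = $12 and Q* = 292.
With the tax collected from consumers, demand (in seller-price terms) shifts: Qd = 340 − 4(P + 8).
New equilibrium: consumers pay $13.6, sellers receive $5.6, Q = 285.6. (Wedge: Pb − Ps = 8.)
Quantity falls by |ΔQ| = |292 − 285.6| = 6.4.
DWL = ½ · t · |ΔQ| = ½ · 8 · 6.4 = $25.6.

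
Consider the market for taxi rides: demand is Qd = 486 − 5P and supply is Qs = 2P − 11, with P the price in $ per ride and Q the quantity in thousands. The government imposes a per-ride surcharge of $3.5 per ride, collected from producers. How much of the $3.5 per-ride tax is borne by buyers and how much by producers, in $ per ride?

Buyers bear $1 per ride; producers bear $2.5 per ride.

Without the tax, 486 − 5P = 2P − 11 gives 7P = 497, so P* = $71 and Q* = 131.
With the tax collected from producers, supply shifts: Qs = 2(P − 3.5) − 11.
New equilibrium: buyers pay $72, producers receive $68.5, Q = 126. (Wedge: Pb − Ps = 3.5.)
Burden on buyers: $1; on producers: $2.5. (They sum to $3.5.)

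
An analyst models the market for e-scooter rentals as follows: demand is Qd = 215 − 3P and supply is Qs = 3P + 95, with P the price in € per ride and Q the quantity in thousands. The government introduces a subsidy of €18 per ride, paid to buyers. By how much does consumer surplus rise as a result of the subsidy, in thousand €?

Without the subsidy, 215 − 3P = 3P + 95 gives 6P = 120, so P* = €20 and Q* = 155.
With a per-unit subsidy paid to buyers, each effectively pays P − 18, so demand becomes Qd = 215 − 3(P − 18).
Solving gives Q = 182 with buyers paying €11 and suppliers receiving €29 (the €18 wedge).
ΔCS is the trapezoid between Q = 182 and Q = 155 of height €9: ½ · (155 + 182) · 9 = €1516.5.

Consumer surplus rises by €1516.5 thousand.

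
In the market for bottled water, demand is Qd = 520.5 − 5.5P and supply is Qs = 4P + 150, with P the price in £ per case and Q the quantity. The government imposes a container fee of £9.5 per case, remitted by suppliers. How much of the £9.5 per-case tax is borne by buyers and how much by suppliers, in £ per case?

Buyers bear £4 per case; suppliers bear £5.5 per case.

Before the tax: set 520.5 − 5.5P = 4P + 150 → P* = £39, Q* = 306.
With the tax collected from suppliers, supply shifts: Qs = 4(P − 9.5) + 150.
New equilibrium: buyers pay £43, suppliers receive £33.5, Q = 284. (Wedge: Pb − Ps = 9.5.)
Burden on buyers: £4; on suppliers: £5.5. (They sum to £9.5.)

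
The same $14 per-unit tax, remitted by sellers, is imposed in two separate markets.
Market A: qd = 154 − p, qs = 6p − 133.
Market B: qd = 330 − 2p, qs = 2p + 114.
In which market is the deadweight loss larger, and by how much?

Market B, by $14.

Market A: pre-tax p* = $41, q* = 113; post-tax q = 101; deadweight loss = $84.
Market B: pre-tax p* = $54, q* = 222; post-tax q = 208; deadweight loss = $98.
Difference: $84 vs $98 → market B is larger by $14.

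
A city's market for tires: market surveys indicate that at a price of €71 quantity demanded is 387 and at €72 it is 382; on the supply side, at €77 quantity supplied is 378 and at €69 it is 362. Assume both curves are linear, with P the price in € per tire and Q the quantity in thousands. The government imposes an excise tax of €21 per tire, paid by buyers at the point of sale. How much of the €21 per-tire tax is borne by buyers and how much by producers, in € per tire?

Demand slope: (382 − 387)/(72 − 71) = -5, so Qd = 742 − 5P.
Supply slope: (362 − 378)/(69 − 77) = 2, so Qs = 2P + 224.
Without the tax, 742 − 5P = 2P + 224 gives 7P = 518, so P* = €74 and Q* = 372.
With the tax collected from buyers, demand (in seller-price terms) shifts: Qd = 742 − 5(P + 21).
New equilibrium: buyers pay €80, producers receive €59, Q = 342. (Wedge: Pb − Ps = 21.)
Burden on buyers: €6; on producers: €15. (They sum to €21.)

Buyers bear €6 per tire; producers bear €15 per tire.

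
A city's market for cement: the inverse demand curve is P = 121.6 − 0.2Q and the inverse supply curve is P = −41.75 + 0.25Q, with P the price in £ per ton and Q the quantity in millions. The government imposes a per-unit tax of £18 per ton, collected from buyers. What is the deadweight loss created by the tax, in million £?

Inverting to Q(P) form: Qd = 608 − 5P; Qs = 4P + 167.
Without the tax, 608 − 5P = 4P + 167 gives 9P = 441, so P* = £49 and Q* = 363.
With the tax collected from buyers, demand (in seller-price terms) shifts: Qd = 608 − 5(P + 18).
Solving gives Q = 323 with buyers paying £57 and producers receiving £39 (the £18 wedge).
Quantity falls by |ΔQ| = |363 − 323| = 40.
DWL = ½ · t · |ΔQ| = ½ · 18 · 40 = £360.

Deadweight loss = £360 million.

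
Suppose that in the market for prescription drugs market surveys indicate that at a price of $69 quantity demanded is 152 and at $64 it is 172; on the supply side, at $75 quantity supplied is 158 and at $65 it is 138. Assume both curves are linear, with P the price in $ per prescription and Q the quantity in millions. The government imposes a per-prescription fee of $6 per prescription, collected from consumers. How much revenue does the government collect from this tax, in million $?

Tax revenue = $840 million.

Demand slope: (172 − 152)/(64 − 69) = -4, so Qd = 428 − 4P.
Supply slope: (138 − 158)/(65 − 75) = 2, so Qs = 2P + 8.
Without the tax, 428 − 4P = 2P + 8 gives 6P = 420, so P* = $70 and Q* = 148.
With the tax collected from consumers, demand (in seller-price terms) shifts: Qd = 428 − 4(P + 6).
Solving gives Q = 140 with consumers paying $72 and sellers receiving $66 (the $6 wedge).
Revenue = t · Q = 6 · 140 = $840.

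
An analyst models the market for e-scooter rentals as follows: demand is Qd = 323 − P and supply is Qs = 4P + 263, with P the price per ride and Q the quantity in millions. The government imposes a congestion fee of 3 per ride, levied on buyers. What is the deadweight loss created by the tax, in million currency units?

Without the tax, 323 − P = 4P + 263 gives 5P = 60, so P* = 12 and Q* = 311.
With the tax collected from buyers, demand (in seller-price terms) shifts: Qd = 323 − (P + 3).
New equilibrium: buyers pay 14.4, suppliers receive 11.4, Q = 308.6. (Wedge: Pb − Ps = 3.)
Quantity falls by |ΔQ| = |311 − 308.6| = 2.4.
DWL = ½ · t · |ΔQ| = ½ · 3 · 2.4 = 3.6.

Deadweight loss = 3.6 million.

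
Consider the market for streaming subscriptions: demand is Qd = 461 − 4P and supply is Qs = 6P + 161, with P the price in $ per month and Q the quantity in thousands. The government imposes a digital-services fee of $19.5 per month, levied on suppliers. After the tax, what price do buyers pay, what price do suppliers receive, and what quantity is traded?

Buyers pay $41.7; suppliers receive $22.2; quantity = 294.2.

Without the tax, 461 − 4P = 6P + 161 gives 10P = 300, so P* = $30 and Q* = 341.
With the tax collected from suppliers, supply shifts: Qs = 6(P − 19.5) + 161.
New equilibrium: buyers pay $41.7, suppliers receive $22.2, Q = 294.2. (Wedge: Pb − Ps = 19.5.)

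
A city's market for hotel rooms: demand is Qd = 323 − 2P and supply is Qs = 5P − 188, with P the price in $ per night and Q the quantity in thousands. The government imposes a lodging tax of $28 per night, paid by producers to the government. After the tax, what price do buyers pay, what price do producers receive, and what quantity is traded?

Buyers pay $93; producers receive $65; quantity = 137.

Before the tax: set 323 − 2P = 5P − 188 → P* = $73, Q* = 177.
With the tax collected from producers, supply shifts: Qs = 5(P − 28) − 188.
New equilibrium: buyers pay $93, producers receive $65, Q = 137. (Wedge: Pb − Ps = 28.)
The less price-elastic side of the market bears the larger share of a per-unit tax.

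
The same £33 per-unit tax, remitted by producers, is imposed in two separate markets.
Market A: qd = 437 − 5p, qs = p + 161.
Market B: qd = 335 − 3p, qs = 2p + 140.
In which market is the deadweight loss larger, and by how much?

Market B, by £199.65.

Market A: pre-tax p* = £46, q* = 207; post-tax q = 179.5; deadweight loss = £453.75.
Market B: pre-tax p* = £39, q* = 218; post-tax q = 178.4; deadweight loss = £653.4.
Difference: £453.75 vs £653.4 → market B is larger by £199.65.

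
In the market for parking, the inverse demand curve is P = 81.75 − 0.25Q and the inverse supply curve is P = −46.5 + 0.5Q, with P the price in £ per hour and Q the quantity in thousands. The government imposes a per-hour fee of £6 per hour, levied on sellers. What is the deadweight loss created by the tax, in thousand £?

Inverting to Q(P) form: Qd = 327 − 4P; Qs = 2P + 93.
Without the tax, 327 − 4P = 2P + 93 gives 6P = 234, so P* = £39 and Q* = 171.
With the tax collected from sellers, supply shifts: Qs = 2(P − 6) + 93.
Solving gives Q = 163 with buyers paying £41 and sellers receiving £35 (the £6 wedge).
Quantity falls by |ΔQ| = |171 − 163| = 8.
DWL = ½ · t · |ΔQ| = ½ · 6 · 8 = £24.

Deadweight loss = £24 thousand.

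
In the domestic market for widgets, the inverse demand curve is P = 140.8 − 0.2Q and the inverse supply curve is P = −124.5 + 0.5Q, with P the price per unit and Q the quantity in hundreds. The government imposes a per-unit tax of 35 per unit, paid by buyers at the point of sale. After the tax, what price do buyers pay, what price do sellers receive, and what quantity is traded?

Buyers pay 75; sellers receive 40; quantity = 329.

Inverting to Q(P) form: Qd = 704 − 5P; Qs = 2P + 249.
Before the tax: set 704 − 5P = 2P + 249 → P* = 65, Q* = 379.
With the tax collected from buyers, demand (in seller-price terms) shifts: Qd = 704 − 5(P + 35).
Solving gives Q = 329 with buyers paying 75 and sellers receiving 40 (the 35 wedge).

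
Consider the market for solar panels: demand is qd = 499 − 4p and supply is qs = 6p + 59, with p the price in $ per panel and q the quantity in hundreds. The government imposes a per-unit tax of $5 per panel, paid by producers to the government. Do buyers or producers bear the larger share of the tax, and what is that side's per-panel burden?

Buyers bear the larger share: $3 per panel.

Without the tax, 499 − 4p = 6p + 59 gives 10p = 440, so p* = $44 and q* = 323.
With the tax collected from producers, supply shifts: qs = 6(p − 5) + 59.
Solving gives q = 311 with buyers paying $47 and producers receiving $42 (the $5 wedge).
Per-panel burden: buyers $3, producers $2.
Buyers take the larger share because demand is less price-elastic here (demand slope 4 vs supply slope 6).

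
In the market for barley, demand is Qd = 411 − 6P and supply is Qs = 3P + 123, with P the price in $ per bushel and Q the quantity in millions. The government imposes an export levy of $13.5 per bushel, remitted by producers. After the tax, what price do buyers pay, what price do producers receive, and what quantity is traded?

Before the tax: set 411 − 6P = 3P + 123 → P* = $32, Q* = 219.
With the tax collected from producers, supply shifts: Qs = 3(P − 13.5) + 123.
Solving gives Q = 192 with buyers paying $36.5 and producers receiving $23 (the $13.5 wedge).
The less price-elastic side of the market bears the larger share of a per-unit tax.

Buyers pay $36.5; producers receive $23; quantity = 192.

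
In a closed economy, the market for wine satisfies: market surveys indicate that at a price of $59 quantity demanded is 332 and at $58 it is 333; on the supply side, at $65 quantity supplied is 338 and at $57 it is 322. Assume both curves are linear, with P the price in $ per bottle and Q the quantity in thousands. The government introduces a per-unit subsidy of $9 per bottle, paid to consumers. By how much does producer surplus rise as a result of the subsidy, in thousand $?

Producer surplus rises by $999 thousand.

Demand slope: (333 − 332)/(58 − 59) = -1, so Qd = 391 − P.
Supply slope: (322 − 338)/(57 − 65) = 2, so Qs = 2P + 208.
Without the subsidy, 391 − P = 2P + 208 gives 3P = 183, so P* = $61 and Q* = 330.
With a per-unit subsidy paid to consumers, each effectively pays P − 9, so demand becomes Qd = 391 − (P − 9).
Solving gives Q = 336 with consumers paying $55 and sellers receiving $64 (the $9 wedge).
ΔPS is the trapezoid between Q = 336 and Q = 330 of height $3: ½ · (330 + 336) · 3 = $999.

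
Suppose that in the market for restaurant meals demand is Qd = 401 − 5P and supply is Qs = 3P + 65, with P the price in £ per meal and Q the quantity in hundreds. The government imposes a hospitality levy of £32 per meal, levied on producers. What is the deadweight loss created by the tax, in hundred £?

Without the tax, 401 − 5P = 3P + 65 gives 8P = 336, so P* = £42 and Q* = 191.
With the tax collected from producers, supply shifts: Qs = 3(P − 32) + 65.
Solving gives Q = 131 with consumers paying £54 and producers receiving £22 (the £32 wedge).
Quantity falls by |ΔQ| = |191 − 131| = 60.
DWL = ½ · t · |ΔQ| = ½ · 32 · 60 = £960.

Deadweight loss = £960 hundred.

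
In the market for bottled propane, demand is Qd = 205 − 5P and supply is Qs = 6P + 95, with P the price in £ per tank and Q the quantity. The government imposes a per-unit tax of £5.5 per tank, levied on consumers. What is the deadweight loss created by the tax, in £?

Deadweight loss = £41.25.

Without the tax, 205 − 5P = 6P + 95 gives 11P = 110, so P* = £10 and Q* = 155.
With the tax collected from consumers, demand (in seller-price terms) shifts: Qd = 205 − 5(P + 5.5).
Solving gives Q = 140 with consumers paying £13 and suppliers receiving £7.5 (the £5.5 wedge).
Quantity falls by |ΔQ| = |155 − 140| = 15.
DWL = ½ · t · |ΔQ| = ½ · 5.5 · 15 = £41.25.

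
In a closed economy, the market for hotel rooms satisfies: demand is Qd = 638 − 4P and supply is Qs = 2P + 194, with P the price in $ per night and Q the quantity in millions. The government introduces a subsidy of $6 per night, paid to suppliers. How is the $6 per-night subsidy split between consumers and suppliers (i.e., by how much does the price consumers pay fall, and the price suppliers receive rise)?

Consumers gain $2 per night; suppliers gain $4 per night.

Without the subsidy, 638 − 4P = 2P + 194 gives 6P = 444, so P* = $74 and Q* = 342.
With a per-unit subsidy paid to suppliers, each receives P + 6 per unit sold, so supply becomes Qs = 2(P + 6) + 194.
New equilibrium: consumers pay $72, suppliers receive $78, Q = 350. (Wedge: Pb − Ps = −6.)
Gain to consumers: $2; to suppliers: $4. (They sum to $6.)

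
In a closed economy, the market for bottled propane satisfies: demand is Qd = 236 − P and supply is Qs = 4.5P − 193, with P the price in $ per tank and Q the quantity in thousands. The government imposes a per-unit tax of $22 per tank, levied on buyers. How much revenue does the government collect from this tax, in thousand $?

Tax revenue = $3080 thousand.

Without the tax, 236 − P = 4.5P − 193 gives 5.5P = 429, so P* = $78 and Q* = 158.
With the tax collected from buyers, demand (in seller-price terms) shifts: Qd = 236 − (P + 22).
Solving gives Q = 140 with buyers paying $96 and suppliers receiving $74 (the $22 wedge).
Revenue = t · Q = 22 · 140 = $3080.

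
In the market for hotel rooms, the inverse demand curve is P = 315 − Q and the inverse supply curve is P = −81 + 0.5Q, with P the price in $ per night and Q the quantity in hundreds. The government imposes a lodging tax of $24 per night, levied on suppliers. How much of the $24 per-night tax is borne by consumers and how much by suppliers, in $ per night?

Consumers bear $16 per night; suppliers bear $8 per night.

Inverting to Q(P) form: Qd = 315 − P; Qs = 2P + 162.
Without the tax, 315 − P = 2P + 162 gives 3P = 153, so P* = $51 and Q* = 264.
With the tax collected from suppliers, supply shifts: Qs = 2(P − 24) + 162.
New equilibrium: consumers pay $67, suppliers receive $43, Q = 248. (Wedge: Pb − Ps = 24.)
Burden on consumers: $16; on suppliers: $8. (They sum to $24.)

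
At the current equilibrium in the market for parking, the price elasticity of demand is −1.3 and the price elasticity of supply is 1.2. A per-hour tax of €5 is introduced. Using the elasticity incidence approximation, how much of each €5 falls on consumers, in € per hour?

Consumers bear ≈ €2.4 per hour.

Incidence ratio: consumers' share ≈ εs / (εs + |εd|) = 1.2 / (1.2 + 1.3) = 0.48.
So consumers bear ≈ 0.48 × €5 = €2.4; producers bear €2.6.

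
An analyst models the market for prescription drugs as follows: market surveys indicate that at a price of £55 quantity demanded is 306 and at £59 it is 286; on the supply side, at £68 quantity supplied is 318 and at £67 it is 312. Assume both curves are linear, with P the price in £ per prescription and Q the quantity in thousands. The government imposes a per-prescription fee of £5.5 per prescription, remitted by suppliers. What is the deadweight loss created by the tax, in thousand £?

Deadweight loss = £41.25 thousand.

Demand slope: (286 − 306)/(59 − 55) = -5, so Qd = 581 − 5P.
Supply slope: (312 − 318)/(67 − 68) = 6, so Qs = 6P − 90.
Without the tax, 581 − 5P = 6P − 90 gives 11P = 671, so P* = £61 and Q* = 276.
With the tax collected from suppliers, supply shifts: Qs = 6(P − 5.5) − 90.
New equilibrium: buyers pay £64, suppliers receive £58.5, Q = 261. (Wedge: Pb − Ps = 5.5.)
Quantity falls by |ΔQ| = |276 − 261| = 15.
DWL = ½ · t · |ΔQ| = ½ · 5.5 · 15 = £41.25.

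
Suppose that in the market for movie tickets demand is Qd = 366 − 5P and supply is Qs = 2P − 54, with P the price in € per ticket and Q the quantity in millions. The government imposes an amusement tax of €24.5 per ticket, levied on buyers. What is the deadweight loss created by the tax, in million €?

Before the tax: set 366 − 5P = 2P − 54 → P* = €60, Q* = 66.
With the tax collected from buyers, demand (in seller-price terms) shifts: Qd = 366 − 5(P + 24.5).
New equilibrium: buyers pay €67, producers receive €42.5, Q = 31. (Wedge: Pb − Ps = 24.5.)
Quantity falls by |ΔQ| = |66 − 31| = 35.
DWL = ½ · t · |ΔQ| = ½ · 24.5 · 35 = €428.75.

Deadweight loss = €428.75 million.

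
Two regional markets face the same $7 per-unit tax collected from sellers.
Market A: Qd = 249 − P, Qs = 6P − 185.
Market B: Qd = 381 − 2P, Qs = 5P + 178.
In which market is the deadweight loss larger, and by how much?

Market B, by $14.

Market A: pre-tax P* = $62, Q* = 187; post-tax Q = 181; deadweight loss = $21.
Market B: pre-tax P* = $29, Q* = 323; post-tax Q = 313; deadweight loss = $35.
Difference: $21 vs $35 → market B is larger by $14.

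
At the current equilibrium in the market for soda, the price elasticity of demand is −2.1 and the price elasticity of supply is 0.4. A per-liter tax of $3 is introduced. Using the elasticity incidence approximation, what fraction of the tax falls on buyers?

Buyers' share ≈ 0.16.

Incidence ratio: buyers' share ≈ εs / (εs + |εd|) = 0.4 / (0.4 + 2.1) = 0.16.
Supply is the less elastic side, so buyers bear the smaller share.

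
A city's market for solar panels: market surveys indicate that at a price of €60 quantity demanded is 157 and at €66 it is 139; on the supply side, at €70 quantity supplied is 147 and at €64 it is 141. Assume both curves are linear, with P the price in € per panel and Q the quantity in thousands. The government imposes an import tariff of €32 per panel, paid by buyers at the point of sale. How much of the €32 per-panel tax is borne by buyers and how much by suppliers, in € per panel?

Buyers bear €8 per panel; suppliers bear €24 per panel.

Demand slope: (139 − 157)/(66 − 60) = -3, so Qd = 337 − 3P.
Supply slope: (141 − 147)/(64 − 70) = 1, so Qs = P + 77.
Without the tax, 337 − 3P = P + 77 gives 4P = 260, so P* = €65 and Q* = 142.
With the tax collected from buyers, demand (in seller-price terms) shifts: Qd = 337 − 3(P + 32).
Solving gives Q = 118 with buyers paying €73 and suppliers receiving €41 (the €32 wedge).
Burden on buyers: €8; on suppliers: €24. (They sum to €32.)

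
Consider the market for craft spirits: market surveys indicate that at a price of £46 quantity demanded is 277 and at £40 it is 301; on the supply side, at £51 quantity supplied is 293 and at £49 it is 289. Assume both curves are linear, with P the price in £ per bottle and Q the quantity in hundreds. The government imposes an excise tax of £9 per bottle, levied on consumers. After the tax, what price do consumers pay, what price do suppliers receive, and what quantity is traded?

Consumers pay £48; suppliers receive £39; quantity = 269.

Demand slope: (301 − 277)/(40 − 46) = -4, so Qd = 461 − 4P.
Supply slope: (289 − 293)/(49 − 51) = 2, so Qs = 2P + 191.
Before the tax: set 461 − 4P = 2P + 191 → P* = £45, Q* = 281.
With the tax collected from consumers, demand (in seller-price terms) shifts: Qd = 461 − 4(P + 9).
Solving gives Q = 269 with consumers paying £48 and suppliers receiving £39 (the £9 wedge).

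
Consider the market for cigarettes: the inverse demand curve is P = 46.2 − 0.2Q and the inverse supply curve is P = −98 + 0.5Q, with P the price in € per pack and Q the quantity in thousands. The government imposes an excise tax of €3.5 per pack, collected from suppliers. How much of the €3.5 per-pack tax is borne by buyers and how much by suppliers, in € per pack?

Buyers bear €1 per pack; suppliers bear €2.5 per pack.

Inverting to Q(P) form: Qd = 231 − 5P; Qs = 2P + 196.
Without the tax, 231 − 5P = 2P + 196 gives 7P = 35, so P* = €5 and Q* = 206.
With the tax collected from suppliers, supply shifts: Qs = 2(P − 3.5) + 196.
Solving gives Q = 201 with buyers paying €6 and suppliers receiving €2.5 (the €3.5 wedge).
Burden on buyers: €1; on suppliers: €2.5. (They sum to €3.5.)
The less price-elastic side of the market bears the larger share of a per-unit tax.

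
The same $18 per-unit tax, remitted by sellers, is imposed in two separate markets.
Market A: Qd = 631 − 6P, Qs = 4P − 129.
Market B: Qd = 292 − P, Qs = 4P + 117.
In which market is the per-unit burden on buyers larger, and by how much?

Market B, by $7.2.

Market A: pre-tax P* = $76, Q* = 175; post-tax Q = 131.8; per-unit burden on buyers = $7.2.
Market B: pre-tax P* = $35, Q* = 257; post-tax Q = 242.6; per-unit burden on buyers = $14.4.
Difference: $7.2 vs $14.4 → market B is larger by $7.2.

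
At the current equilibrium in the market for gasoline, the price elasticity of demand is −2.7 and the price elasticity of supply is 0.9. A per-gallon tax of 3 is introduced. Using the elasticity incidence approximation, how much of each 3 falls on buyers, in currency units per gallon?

Incidence ratio: buyers' share ≈ εs / (εs + |εd|) = 0.9 / (0.9 + 2.7) = 0.25.
So buyers bear ≈ 0.25 × 3 = 0.75; sellers bear 2.25.

Buyers bear ≈ 0.75 per gallon.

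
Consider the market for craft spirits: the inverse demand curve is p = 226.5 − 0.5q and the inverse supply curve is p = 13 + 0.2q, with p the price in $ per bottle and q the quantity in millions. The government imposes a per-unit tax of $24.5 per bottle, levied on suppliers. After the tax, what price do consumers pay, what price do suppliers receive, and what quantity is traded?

Rewrite in direct form: qd = 453 − 2p and qs = 5p − 65.
Without the tax, 453 − 2p = 5p − 65 gives 7p = 518, so p* = $74 and q* = 305.
With the tax collected from suppliers, supply shifts: qs = 5(p − 24.5) − 65.
New equilibrium: consumers pay $91.5, suppliers receive $67, q = 270. (Wedge: pb − ps = 24.5.)

Consumers pay $91.5; suppliers receive $67; quantity = 270.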